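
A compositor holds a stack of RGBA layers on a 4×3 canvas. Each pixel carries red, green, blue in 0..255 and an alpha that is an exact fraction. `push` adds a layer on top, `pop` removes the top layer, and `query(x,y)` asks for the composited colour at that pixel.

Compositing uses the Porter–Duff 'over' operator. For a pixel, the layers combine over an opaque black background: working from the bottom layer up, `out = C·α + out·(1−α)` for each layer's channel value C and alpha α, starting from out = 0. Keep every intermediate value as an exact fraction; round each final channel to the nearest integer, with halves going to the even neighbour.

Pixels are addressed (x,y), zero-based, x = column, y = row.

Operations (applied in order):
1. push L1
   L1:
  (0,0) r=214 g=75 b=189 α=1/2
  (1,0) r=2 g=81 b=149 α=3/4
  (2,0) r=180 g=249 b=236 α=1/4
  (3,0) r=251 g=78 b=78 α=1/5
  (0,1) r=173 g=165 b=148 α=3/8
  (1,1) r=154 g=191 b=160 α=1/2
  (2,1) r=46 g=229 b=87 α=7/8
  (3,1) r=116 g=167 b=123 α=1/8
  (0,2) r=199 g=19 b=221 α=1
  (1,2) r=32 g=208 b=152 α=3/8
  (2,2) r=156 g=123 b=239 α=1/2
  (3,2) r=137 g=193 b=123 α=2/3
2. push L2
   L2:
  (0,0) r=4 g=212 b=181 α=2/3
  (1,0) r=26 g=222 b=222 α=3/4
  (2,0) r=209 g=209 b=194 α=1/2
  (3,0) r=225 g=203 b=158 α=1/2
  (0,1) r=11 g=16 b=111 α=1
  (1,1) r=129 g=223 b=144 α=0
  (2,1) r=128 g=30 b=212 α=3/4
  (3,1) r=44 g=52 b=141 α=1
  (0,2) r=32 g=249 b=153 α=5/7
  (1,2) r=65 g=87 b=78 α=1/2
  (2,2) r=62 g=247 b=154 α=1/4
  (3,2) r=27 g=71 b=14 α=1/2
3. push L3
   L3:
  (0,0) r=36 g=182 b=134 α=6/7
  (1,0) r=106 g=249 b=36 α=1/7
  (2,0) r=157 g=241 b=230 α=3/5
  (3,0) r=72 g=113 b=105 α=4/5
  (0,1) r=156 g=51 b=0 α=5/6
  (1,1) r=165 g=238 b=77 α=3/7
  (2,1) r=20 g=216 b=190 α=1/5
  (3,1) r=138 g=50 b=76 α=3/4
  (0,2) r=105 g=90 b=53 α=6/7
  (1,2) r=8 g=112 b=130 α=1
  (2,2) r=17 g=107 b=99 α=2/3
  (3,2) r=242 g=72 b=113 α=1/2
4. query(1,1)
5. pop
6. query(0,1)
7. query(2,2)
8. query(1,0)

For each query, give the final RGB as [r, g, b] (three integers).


query (1,1) [L1,L2,L3] — begin 0,0,0
+L1 (α=1/2) → [77, 191/2, 80]
+L2 (α=0) → [77, 191/2, 80]
+L3 (α=3/7) → [803/7, 1096/7, 551/7]
= [115, 157, 79]

at x=0,y=1 over L1,L2:
L1 α=3/8: [519/8, 495/8, 111/2]
L2 α=1: [11, 16, 111]
rounded: [11, 16, 111]

query (2,2) [L1,L2] — begin 0,0,0
+L1 (α=1/2) → [78, 123/2, 239/2]
+L2 (α=1/4) → [74, 863/8, 1025/8]
= [74, 108, 128]

(1,0) stack=L1,L2; from [0,0,0]:
+L1 (α=3/4) → [3/2, 243/4, 447/4]
+L2 (α=3/4) → [159/8, 2907/16, 3111/16]
= [20, 182, 194]


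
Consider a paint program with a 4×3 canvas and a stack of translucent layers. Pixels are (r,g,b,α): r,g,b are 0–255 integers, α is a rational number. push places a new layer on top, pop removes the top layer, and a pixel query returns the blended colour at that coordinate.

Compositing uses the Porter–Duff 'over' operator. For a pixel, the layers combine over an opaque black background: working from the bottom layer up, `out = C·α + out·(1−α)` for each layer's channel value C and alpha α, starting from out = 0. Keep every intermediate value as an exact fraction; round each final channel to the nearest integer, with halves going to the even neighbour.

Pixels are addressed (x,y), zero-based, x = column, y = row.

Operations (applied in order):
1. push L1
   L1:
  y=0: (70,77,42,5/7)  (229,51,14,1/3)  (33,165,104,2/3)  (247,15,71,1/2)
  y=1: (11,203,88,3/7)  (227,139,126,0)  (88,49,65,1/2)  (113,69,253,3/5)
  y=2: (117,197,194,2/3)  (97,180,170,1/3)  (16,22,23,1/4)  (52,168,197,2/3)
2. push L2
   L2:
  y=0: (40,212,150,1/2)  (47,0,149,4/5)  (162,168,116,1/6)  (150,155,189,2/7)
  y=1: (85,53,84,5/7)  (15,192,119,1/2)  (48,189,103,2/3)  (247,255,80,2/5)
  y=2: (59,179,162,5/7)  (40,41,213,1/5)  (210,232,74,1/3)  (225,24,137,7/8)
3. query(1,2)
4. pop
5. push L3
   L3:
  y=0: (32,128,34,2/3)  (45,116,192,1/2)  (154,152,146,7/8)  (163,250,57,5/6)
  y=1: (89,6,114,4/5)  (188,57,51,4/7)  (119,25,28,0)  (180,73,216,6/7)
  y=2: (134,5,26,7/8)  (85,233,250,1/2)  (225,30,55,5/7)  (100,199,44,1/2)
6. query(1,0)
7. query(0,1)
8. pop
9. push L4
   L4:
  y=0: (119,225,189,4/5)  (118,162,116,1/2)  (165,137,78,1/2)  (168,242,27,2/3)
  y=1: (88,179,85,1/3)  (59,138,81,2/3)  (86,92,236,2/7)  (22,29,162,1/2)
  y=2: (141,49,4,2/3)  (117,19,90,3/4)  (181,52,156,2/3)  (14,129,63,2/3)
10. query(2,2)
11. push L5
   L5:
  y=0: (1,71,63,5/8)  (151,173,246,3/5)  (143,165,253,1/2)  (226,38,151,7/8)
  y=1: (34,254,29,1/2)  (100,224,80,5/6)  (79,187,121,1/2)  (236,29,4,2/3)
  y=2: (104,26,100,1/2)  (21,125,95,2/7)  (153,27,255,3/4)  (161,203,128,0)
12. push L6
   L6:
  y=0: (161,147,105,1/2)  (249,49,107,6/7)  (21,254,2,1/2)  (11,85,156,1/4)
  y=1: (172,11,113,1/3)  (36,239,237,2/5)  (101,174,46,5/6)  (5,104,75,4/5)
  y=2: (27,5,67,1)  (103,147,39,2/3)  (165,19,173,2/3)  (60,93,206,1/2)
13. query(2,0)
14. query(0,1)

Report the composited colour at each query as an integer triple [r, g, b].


at x=1,y=2 over L1,L2:
L1 α=1/3: [97/3, 60, 170/3]
L2 α=1/5: [508/15, 281/5, 1319/15]
rounded: [34, 56, 88]

query (1,0) [L1,L3] — begin 0,0,0
L1 α=1/3: [229/3, 17, 14/3]
L3 α=1/2: [182/3, 133/2, 295/3]
= [61, 66, 98]

at x=0,y=1 over L1,L3:
after L1 α=3/7: [33/7, 87, 264/7]
after L3 α=4/5: [505/7, 111/5, 3456/35]
→ [72, 22, 99]

query (2,2) [L1,L4] — begin 0,0,0
after L1 α=1/4: [4, 11/2, 23/4]
after L4 α=2/3: [122, 73/2, 1271/12]
rounded: [122, 36, 106]

at x=2,y=0 over L1,L4,L5,L6:
L1 α=2/3: [22, 110, 208/3]
L4 α=1/2: [187/2, 247/2, 221/3]
L5 α=1/2: [473/4, 577/4, 490/3]
L6 α=1/2: [557/8, 1593/8, 248/3]
= [70, 199, 83]

at x=0,y=1 over L1,L4,L5,L6:
+L1 (α=3/7) → [33/7, 87, 264/7]
+L4 (α=1/3) → [682/21, 353/3, 1123/21]
+L5 (α=1/2) → [698/21, 1115/6, 866/21]
+L6 (α=1/3) → [5008/63, 1148/9, 4105/63]
= [79, 128, 65]


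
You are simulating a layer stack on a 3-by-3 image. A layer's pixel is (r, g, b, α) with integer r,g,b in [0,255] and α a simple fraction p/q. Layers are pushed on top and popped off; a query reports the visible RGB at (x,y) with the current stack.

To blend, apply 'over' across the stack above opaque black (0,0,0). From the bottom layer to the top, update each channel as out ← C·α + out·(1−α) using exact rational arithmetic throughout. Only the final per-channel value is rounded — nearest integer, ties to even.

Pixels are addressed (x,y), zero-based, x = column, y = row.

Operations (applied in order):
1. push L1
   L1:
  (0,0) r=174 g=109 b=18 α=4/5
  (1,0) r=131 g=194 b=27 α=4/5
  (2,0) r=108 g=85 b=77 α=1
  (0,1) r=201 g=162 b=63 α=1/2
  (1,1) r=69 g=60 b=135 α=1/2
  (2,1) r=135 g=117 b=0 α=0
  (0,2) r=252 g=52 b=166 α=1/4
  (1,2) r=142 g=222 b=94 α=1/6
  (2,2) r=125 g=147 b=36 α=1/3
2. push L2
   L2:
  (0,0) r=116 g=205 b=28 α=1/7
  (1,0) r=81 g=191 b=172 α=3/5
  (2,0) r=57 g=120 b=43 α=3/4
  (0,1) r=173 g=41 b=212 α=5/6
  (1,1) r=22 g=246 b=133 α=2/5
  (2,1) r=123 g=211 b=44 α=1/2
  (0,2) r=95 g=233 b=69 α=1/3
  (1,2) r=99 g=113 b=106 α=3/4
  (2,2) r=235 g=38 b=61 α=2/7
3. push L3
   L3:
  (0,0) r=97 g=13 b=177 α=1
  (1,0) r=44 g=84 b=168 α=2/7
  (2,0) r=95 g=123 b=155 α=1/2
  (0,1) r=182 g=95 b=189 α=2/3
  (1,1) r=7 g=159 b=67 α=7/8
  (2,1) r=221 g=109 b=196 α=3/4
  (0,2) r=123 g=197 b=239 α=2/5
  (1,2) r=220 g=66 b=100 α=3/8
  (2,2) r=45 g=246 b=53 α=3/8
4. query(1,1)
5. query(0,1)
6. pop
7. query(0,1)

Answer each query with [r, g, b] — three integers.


(1,1) stack=L1,L2,L3; from [0,0,0]:
+L1 (α=1/2) → [69/2, 30, 135/2]
+L2 (α=2/5) → [59/2, 582/5, 937/10]
+L3 (α=7/8) → [157/16, 6147/40, 5627/80]
= [10, 154, 70]

(0,1) stack=L1,L2,L3; from [0,0,0]:
L1 α=1/2: [201/2, 81, 63/2]
L2 α=5/6: [1931/12, 143/3, 2183/12]
L3 α=2/3: [6299/36, 713/9, 6719/36]
= [175, 79, 187]

(0,1) stack=L1,L2; from [0,0,0]:
+L1 (α=1/2) → [201/2, 81, 63/2]
+L2 (α=5/6) → [1931/12, 143/3, 2183/12]
→ [161, 48, 182]


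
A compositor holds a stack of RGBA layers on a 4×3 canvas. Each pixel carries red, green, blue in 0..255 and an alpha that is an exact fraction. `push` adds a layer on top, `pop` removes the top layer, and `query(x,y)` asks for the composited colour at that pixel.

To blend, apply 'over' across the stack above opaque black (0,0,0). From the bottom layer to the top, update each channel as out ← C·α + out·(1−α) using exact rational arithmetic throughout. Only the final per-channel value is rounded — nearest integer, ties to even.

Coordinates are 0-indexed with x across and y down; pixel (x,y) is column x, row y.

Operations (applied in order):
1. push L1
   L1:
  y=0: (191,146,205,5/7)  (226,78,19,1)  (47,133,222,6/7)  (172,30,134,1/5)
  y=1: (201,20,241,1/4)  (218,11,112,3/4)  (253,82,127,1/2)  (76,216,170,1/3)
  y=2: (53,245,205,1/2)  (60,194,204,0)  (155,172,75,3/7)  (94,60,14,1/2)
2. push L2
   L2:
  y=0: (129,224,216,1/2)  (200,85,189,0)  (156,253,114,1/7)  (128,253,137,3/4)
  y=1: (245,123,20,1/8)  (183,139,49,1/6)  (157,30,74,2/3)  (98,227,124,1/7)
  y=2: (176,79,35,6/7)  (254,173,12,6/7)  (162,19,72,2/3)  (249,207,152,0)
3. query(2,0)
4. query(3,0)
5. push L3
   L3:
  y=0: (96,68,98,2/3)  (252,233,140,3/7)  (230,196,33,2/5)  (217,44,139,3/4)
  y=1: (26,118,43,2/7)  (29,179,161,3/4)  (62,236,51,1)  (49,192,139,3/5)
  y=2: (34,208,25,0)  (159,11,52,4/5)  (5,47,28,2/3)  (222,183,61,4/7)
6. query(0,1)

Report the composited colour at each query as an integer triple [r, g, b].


query (2,0) [L1,L2] — begin 0,0,0
L1 α=6/7: [282/7, 114, 1332/7]
L2 α=1/7: [2784/49, 937/7, 8790/49]
→ [57, 134, 179]

(3,0) stack=L1,L2; from [0,0,0]:
L1 α=1/5: [172/5, 6, 134/5]
L2 α=3/4: [523/5, 765/4, 2189/20]
= [105, 191, 109]

at x=0,y=1 over L1,L2,L3:
after L1 α=1/4: [201/4, 5, 241/4]
after L2 α=1/8: [2387/32, 79/4, 1767/32]
after L3 α=2/7: [13599/224, 1339/28, 11587/224]
rounded: [61, 48, 52]


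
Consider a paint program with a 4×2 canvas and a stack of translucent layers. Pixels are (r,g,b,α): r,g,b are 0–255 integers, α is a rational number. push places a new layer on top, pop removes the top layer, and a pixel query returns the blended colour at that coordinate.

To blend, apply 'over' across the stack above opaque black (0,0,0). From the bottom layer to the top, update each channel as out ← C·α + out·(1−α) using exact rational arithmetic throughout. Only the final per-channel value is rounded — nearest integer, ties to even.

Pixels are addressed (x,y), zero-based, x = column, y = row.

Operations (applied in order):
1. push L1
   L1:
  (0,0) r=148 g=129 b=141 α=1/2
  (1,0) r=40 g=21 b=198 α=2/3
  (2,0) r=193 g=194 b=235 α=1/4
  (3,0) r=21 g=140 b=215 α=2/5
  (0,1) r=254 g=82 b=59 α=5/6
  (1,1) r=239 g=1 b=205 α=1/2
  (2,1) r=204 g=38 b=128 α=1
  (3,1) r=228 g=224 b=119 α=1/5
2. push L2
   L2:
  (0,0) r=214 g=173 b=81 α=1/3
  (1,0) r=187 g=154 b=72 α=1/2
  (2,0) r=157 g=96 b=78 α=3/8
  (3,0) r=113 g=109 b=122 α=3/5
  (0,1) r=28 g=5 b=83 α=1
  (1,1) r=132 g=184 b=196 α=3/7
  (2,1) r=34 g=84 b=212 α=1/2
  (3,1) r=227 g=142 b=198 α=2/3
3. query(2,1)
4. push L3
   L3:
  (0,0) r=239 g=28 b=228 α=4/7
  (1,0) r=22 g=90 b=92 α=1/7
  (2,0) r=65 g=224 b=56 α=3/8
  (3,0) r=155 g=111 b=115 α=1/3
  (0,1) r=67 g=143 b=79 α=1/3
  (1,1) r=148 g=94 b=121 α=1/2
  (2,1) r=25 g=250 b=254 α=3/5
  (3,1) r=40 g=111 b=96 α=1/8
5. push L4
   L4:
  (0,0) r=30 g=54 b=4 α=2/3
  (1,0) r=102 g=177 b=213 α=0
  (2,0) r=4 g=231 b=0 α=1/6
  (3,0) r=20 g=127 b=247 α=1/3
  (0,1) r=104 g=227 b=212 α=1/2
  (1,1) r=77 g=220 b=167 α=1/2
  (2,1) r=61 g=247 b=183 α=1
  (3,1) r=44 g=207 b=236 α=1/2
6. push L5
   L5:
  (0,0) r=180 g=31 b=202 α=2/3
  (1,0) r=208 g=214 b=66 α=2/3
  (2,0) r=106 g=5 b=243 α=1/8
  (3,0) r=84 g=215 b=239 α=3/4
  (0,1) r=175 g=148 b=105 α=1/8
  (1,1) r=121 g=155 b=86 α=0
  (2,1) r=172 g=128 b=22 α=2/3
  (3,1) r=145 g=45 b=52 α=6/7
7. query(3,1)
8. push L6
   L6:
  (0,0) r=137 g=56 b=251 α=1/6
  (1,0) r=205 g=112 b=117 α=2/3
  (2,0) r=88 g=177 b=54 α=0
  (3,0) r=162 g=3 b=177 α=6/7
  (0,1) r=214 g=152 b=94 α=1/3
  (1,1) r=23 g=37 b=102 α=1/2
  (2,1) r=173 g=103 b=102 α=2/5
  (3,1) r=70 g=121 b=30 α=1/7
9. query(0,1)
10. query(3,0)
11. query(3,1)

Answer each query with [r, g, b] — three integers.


(2,1) stack=L1,L2; from [0,0,0]:
+L1 (α=1) → [204, 38, 128]
+L2 (α=1/2) → [119, 61, 170]
→ [119, 61, 170]

query (3,1) [L1,L2,L3,L4,L5] — begin 0,0,0
+L1 (α=1/5) → [228/5, 224/5, 119/5]
+L2 (α=2/3) → [2498/15, 548/5, 2099/15]
+L3 (α=1/8) → [9043/60, 4391/40, 16133/120]
+L4 (α=1/2) → [11683/120, 12671/80, 44453/240]
+L5 (α=6/7) → [116083/840, 34271/560, 119333/1680]
= [138, 61, 71]

at x=0,y=1 over L1,L2,L3,L4,L5,L6:
L1 α=5/6: [635/3, 205/3, 295/6]
L2 α=1: [28, 5, 83]
L3 α=1/3: [41, 51, 245/3]
L4 α=1/2: [145/2, 139, 881/6]
L5 α=1/8: [1365/16, 1121/8, 6797/48]
L6 α=1/3: [3077/24, 1729/12, 9053/72]
= [128, 144, 126]

at x=3,y=0 over L1,L2,L3,L4,L5,L6:
+L1 (α=2/5) → [42/5, 56, 86]
+L2 (α=3/5) → [1779/25, 439/5, 538/5]
+L3 (α=1/3) → [7433/75, 1433/15, 1651/15]
+L4 (α=1/3) → [16366/225, 4771/45, 7007/45]
+L5 (α=3/4) → [36533/450, 8449/45, 9818/45]
+L6 (α=6/7) → [473933/3150, 9259/315, 57608/315]
rounded: [150, 29, 183]

(3,1) stack=L1,L2,L3,L4,L5,L6; from [0,0,0]:
L1 α=1/5: [228/5, 224/5, 119/5]
L2 α=2/3: [2498/15, 548/5, 2099/15]
L3 α=1/8: [9043/60, 4391/40, 16133/120]
L4 α=1/2: [11683/120, 12671/80, 44453/240]
L5 α=6/7: [116083/840, 34271/560, 119333/1680]
L6 α=1/7: [125883/980, 136693/1960, 127733/1960]
→ [128, 70, 65]


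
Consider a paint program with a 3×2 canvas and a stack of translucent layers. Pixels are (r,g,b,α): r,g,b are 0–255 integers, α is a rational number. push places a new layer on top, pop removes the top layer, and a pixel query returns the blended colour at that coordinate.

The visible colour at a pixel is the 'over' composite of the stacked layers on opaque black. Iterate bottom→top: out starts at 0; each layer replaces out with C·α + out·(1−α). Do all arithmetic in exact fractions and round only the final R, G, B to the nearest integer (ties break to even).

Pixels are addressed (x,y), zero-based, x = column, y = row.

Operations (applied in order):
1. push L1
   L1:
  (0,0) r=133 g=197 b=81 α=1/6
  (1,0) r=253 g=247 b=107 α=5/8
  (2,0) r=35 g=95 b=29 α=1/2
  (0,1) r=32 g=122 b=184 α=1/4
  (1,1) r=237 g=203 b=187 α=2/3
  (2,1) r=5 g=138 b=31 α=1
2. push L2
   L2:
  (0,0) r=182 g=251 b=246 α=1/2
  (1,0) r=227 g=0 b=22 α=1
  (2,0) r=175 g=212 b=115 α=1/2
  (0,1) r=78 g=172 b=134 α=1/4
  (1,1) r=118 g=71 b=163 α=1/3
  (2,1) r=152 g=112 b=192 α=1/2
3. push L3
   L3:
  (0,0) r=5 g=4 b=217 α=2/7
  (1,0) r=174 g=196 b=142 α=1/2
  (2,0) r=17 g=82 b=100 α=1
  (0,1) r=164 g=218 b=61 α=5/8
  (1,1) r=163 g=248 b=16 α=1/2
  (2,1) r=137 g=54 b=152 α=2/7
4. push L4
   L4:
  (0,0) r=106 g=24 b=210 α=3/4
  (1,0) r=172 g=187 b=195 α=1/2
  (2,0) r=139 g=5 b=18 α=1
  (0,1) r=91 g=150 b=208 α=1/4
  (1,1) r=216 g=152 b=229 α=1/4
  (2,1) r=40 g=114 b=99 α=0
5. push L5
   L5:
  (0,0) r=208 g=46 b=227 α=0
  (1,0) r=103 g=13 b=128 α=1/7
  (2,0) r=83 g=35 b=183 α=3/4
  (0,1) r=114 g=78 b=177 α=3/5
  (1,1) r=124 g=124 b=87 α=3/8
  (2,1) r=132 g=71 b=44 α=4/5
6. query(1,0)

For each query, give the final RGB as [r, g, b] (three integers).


at x=1,y=0 over L1,L2,L3,L4,L5:
L1 α=5/8: [1265/8, 1235/8, 535/8]
L2 α=1: [227, 0, 22]
L3 α=1/2: [401/2, 98, 82]
L4 α=1/2: [745/4, 285/2, 277/2]
L5 α=1/7: [2441/14, 124, 137]
rounded: [174, 124, 137]


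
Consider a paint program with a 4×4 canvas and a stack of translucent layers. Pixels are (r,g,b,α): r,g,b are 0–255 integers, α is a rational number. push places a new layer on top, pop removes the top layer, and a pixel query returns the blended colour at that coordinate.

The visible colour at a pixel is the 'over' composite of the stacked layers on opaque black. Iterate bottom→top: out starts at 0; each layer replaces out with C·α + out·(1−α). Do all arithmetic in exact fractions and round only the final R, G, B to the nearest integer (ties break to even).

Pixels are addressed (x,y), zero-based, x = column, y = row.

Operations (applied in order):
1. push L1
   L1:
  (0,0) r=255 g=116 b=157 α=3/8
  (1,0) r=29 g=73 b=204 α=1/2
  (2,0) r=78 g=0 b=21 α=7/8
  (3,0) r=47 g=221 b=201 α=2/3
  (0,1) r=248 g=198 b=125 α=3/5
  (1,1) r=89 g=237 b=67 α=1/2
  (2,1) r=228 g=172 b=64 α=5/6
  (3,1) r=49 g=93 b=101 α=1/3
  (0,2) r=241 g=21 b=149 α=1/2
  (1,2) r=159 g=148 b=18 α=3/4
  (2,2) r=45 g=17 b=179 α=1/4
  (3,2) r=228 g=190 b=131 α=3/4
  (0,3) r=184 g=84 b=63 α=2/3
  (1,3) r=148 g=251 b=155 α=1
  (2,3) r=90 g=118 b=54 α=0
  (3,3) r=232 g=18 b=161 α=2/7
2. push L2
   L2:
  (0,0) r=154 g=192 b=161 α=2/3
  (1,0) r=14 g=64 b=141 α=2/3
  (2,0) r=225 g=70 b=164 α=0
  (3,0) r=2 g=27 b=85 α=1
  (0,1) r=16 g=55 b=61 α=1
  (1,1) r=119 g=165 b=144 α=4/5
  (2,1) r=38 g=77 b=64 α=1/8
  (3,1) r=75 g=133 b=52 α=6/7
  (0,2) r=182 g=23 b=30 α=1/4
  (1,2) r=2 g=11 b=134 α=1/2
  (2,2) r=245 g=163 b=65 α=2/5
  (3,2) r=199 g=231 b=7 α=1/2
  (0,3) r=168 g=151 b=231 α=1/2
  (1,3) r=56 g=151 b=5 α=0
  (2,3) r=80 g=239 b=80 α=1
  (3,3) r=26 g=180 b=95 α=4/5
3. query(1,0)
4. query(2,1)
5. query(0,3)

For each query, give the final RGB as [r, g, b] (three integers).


query (1,0) [L1,L2] — begin 0,0,0
after L1 α=1/2: [29/2, 73/2, 102]
after L2 α=2/3: [85/6, 329/6, 128]
→ [14, 55, 128]

query (2,1) [L1,L2] — begin 0,0,0
+L1 (α=5/6) → [190, 430/3, 160/3]
+L2 (α=1/8) → [171, 3241/24, 164/3]
= [171, 135, 55]

(0,3) stack=L1,L2; from [0,0,0]:
+L1 (α=2/3) → [368/3, 56, 42]
+L2 (α=1/2) → [436/3, 207/2, 273/2]
= [145, 104, 136]


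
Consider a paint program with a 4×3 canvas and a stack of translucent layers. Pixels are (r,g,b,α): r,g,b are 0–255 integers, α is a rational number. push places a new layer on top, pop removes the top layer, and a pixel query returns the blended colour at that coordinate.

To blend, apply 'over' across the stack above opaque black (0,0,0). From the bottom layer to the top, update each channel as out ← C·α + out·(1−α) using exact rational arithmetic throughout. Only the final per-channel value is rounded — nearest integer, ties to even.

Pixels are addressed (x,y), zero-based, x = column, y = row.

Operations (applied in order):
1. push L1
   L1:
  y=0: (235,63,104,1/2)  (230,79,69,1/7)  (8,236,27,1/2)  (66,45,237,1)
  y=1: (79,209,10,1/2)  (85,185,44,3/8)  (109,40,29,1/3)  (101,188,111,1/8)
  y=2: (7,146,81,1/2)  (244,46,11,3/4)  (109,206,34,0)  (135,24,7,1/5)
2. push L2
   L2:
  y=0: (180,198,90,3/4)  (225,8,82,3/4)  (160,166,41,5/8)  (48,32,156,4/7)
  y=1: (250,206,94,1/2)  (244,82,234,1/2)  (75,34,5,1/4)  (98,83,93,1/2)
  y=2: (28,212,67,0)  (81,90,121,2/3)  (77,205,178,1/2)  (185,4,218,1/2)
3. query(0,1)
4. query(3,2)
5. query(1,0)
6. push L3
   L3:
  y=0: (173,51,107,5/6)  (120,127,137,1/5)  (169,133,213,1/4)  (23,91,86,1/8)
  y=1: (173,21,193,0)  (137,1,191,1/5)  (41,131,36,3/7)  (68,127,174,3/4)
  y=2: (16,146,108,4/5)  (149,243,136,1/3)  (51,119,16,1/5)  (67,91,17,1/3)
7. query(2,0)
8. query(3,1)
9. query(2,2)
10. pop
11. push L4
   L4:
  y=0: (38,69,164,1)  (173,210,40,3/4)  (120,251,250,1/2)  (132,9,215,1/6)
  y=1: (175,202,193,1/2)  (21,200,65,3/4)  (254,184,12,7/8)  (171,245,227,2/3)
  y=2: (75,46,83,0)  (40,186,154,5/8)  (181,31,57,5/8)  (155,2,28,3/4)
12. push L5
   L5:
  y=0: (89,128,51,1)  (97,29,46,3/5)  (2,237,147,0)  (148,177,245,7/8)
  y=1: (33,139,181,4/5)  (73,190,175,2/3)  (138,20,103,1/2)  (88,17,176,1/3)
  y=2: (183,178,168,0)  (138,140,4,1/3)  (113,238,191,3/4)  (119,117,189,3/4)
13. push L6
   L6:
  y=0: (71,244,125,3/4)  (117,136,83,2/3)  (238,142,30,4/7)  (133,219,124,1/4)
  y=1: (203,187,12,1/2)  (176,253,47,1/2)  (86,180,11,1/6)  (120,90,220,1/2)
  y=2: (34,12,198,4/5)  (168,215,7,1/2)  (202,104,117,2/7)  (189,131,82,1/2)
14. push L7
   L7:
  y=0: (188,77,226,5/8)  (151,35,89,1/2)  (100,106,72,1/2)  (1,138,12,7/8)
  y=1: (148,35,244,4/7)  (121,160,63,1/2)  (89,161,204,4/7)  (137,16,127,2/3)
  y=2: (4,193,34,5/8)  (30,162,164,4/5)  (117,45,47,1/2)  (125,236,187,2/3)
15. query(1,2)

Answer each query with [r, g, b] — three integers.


(0,1) stack=L1,L2; from [0,0,0]:
after L1 α=1/2: [79/2, 209/2, 5]
after L2 α=1/2: [579/4, 621/4, 99/2]
→ [145, 155, 50]

at x=3,y=2 over L1,L2:
after L1 α=1/5: [27, 24/5, 7/5]
after L2 α=1/2: [106, 22/5, 1097/10]
= [106, 4, 110]

at x=1,y=0 over L1,L2:
after L1 α=1/7: [230/7, 79/7, 69/7]
after L2 α=3/4: [4955/28, 247/28, 1791/28]
= [177, 9, 64]

at x=2,y=0 over L1,L2,L3:
L1 α=1/2: [4, 118, 27/2]
L2 α=5/8: [203/2, 148, 491/16]
L3 α=1/4: [947/8, 577/4, 4881/64]
rounded: [118, 144, 76]

(3,1) stack=L1,L2,L3; from [0,0,0]:
+L1 (α=1/8) → [101/8, 47/2, 111/8]
+L2 (α=1/2) → [885/16, 213/4, 855/16]
+L3 (α=3/4) → [4149/64, 1737/16, 9207/64]
= [65, 109, 144]

(2,2) stack=L1,L2,L3; from [0,0,0]:
L1 α=0: [0, 0, 0]
L2 α=1/2: [77/2, 205/2, 89]
L3 α=1/5: [41, 529/5, 372/5]
= [41, 106, 74]

(1,2) stack=L1,L2,L4,L5,L6,L7; from [0,0,0]:
+L1 (α=3/4) → [183, 69/2, 33/4]
+L2 (α=2/3) → [115, 143/2, 1001/12]
+L4 (α=5/8) → [545/8, 2289/16, 4081/32]
+L5 (α=1/3) → [1097/12, 3409/24, 4145/48]
+L6 (α=1/2) → [3113/24, 8569/48, 4481/96]
+L7 (α=4/5) → [5993/120, 39673/240, 67457/480]
→ [50, 165, 141]


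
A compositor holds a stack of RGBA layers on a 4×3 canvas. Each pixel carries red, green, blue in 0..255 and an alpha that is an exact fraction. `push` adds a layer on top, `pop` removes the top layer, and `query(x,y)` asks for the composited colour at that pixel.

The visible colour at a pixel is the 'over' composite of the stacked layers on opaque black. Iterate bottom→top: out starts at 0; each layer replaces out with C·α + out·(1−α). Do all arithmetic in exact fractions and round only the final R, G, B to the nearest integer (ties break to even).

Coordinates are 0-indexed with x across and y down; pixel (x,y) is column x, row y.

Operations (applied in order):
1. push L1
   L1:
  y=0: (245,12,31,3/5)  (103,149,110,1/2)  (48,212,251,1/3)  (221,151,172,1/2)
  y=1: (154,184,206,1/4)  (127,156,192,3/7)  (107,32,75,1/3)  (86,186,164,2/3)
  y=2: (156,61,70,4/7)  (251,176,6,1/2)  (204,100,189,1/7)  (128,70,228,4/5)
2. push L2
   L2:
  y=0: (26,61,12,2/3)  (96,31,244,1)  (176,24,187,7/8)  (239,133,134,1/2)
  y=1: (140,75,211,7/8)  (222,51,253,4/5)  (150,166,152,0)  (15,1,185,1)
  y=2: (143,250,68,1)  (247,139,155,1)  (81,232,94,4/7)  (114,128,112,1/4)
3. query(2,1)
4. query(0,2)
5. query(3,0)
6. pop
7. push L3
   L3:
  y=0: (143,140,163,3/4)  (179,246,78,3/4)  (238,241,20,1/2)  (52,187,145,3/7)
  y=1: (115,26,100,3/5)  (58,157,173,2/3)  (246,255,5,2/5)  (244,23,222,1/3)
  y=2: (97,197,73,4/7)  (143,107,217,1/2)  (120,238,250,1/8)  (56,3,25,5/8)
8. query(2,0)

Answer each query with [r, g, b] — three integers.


(2,1) stack=L1,L2; from [0,0,0]:
L1 α=1/3: [107/3, 32/3, 25]
L2 α=0: [107/3, 32/3, 25]
→ [36, 11, 25]

query (0,2) [L1,L2] — begin 0,0,0
after L1 α=4/7: [624/7, 244/7, 40]
after L2 α=1: [143, 250, 68]
→ [143, 250, 68]

query (3,0) [L1,L2] — begin 0,0,0
+L1 (α=1/2) → [221/2, 151/2, 86]
+L2 (α=1/2) → [699/4, 417/4, 110]
→ [175, 104, 110]

(2,0) stack=L1,L3; from [0,0,0]:
L1 α=1/3: [16, 212/3, 251/3]
L3 α=1/2: [127, 935/6, 311/6]
= [127, 156, 52]


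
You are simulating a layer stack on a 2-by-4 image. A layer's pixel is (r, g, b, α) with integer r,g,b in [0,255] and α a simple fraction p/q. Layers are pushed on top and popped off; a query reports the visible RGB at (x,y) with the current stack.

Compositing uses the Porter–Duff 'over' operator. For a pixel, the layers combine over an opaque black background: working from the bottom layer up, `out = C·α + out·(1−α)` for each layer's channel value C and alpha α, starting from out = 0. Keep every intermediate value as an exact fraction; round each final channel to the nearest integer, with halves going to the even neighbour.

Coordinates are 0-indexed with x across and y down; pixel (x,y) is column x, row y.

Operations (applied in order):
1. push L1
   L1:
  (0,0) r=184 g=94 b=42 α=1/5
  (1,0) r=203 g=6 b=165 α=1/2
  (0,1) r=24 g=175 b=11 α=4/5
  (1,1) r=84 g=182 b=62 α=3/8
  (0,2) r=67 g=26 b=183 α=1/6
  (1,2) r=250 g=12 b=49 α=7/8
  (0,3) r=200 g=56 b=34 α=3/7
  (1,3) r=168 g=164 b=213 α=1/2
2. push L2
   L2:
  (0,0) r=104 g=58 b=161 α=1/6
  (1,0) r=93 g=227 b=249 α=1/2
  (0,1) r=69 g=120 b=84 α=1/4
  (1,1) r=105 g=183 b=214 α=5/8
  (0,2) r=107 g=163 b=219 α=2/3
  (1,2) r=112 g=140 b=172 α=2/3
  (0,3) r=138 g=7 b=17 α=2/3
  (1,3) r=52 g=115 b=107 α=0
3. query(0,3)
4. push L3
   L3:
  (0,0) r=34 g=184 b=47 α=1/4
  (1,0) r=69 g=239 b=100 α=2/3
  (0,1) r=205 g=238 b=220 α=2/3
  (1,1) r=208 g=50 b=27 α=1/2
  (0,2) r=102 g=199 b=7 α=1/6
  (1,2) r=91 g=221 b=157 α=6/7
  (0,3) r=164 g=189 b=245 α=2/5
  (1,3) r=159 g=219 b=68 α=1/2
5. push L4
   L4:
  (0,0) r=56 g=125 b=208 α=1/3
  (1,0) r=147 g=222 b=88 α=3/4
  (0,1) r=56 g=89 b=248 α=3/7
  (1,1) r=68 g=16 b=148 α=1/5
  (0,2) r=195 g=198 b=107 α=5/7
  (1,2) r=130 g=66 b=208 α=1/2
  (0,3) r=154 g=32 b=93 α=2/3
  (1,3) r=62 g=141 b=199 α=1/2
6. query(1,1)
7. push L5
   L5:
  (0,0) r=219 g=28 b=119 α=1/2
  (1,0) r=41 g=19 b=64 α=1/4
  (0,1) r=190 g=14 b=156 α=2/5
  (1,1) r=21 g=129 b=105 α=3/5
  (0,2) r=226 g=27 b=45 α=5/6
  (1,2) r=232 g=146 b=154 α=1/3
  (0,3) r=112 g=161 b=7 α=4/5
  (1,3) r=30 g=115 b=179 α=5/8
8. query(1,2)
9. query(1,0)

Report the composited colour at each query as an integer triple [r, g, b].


query (0,3) [L1,L2] — begin 0,0,0
after L1 α=3/7: [600/7, 24, 102/7]
after L2 α=2/3: [844/7, 38/3, 340/21]
rounded: [121, 13, 16]

(1,1) stack=L1,L2,L3,L4; from [0,0,0]:
L1 α=3/8: [63/2, 273/4, 93/4]
L2 α=5/8: [1239/16, 4479/32, 4559/32]
L3 α=1/2: [4567/32, 6079/64, 5423/64]
L4 α=1/5: [5111/40, 1267/16, 7791/80]
→ [128, 79, 97]

query (1,2) [L1,L2,L3,L4,L5] — begin 0,0,0
after L1 α=7/8: [875/4, 21/2, 343/8]
after L2 α=2/3: [1771/12, 581/6, 3095/24]
after L3 α=6/7: [1189/12, 8537/42, 25703/168]
after L4 α=1/2: [2749/24, 11309/84, 60647/336]
after L5 α=1/3: [5533/36, 17441/126, 86519/504]
→ [154, 138, 172]

(1,0) stack=L1,L2,L3,L4,L5; from [0,0,0]:
after L1 α=1/2: [203/2, 3, 165/2]
after L2 α=1/2: [389/4, 115, 663/4]
after L3 α=2/3: [941/12, 593/3, 1463/12]
after L4 α=3/4: [6233/48, 2591/12, 4631/48]
after L5 α=1/4: [6889/64, 2667/16, 5655/64]
= [108, 167, 88]


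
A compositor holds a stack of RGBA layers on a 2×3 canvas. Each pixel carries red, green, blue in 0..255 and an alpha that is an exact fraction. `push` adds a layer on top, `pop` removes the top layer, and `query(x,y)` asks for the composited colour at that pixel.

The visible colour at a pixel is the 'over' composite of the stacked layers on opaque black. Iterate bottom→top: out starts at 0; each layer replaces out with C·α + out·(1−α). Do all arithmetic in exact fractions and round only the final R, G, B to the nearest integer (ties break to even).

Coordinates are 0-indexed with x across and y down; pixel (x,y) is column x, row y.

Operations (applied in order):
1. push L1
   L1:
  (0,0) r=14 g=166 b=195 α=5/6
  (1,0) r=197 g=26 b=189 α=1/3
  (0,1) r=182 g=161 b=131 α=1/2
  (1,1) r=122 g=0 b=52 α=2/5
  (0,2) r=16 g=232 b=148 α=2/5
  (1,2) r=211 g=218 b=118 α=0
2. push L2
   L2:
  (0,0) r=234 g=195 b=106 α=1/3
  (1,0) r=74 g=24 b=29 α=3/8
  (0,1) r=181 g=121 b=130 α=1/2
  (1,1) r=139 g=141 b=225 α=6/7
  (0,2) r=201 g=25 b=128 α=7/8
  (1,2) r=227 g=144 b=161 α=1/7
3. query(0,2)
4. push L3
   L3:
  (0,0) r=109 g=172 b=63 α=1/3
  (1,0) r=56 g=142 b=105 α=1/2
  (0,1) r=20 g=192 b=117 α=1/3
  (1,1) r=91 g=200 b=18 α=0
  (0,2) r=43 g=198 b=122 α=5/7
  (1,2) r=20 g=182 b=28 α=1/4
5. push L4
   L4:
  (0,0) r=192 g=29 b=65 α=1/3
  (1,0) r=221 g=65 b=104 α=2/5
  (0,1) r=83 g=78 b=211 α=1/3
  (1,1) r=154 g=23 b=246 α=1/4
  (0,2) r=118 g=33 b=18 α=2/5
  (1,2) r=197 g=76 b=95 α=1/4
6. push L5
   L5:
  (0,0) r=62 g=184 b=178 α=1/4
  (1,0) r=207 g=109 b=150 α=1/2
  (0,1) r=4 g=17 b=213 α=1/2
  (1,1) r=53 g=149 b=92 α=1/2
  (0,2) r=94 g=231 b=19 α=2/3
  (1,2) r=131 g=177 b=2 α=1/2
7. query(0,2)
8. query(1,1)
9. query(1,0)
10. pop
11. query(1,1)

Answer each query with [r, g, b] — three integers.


(0,2) stack=L1,L2; from [0,0,0]:
+L1 (α=2/5) → [32/5, 464/5, 296/5]
+L2 (α=7/8) → [7067/40, 1339/40, 597/5]
rounded: [177, 33, 119]

query (0,2) [L1,L2,L3,L4,L5] — begin 0,0,0
after L1 α=2/5: [32/5, 464/5, 296/5]
after L2 α=7/8: [7067/40, 1339/40, 597/5]
after L3 α=5/7: [11367/140, 21139/140, 4244/35]
after L4 α=2/5: [67141/700, 72657/700, 13992/175]
after L5 α=2/3: [66247/700, 132019/700, 20642/525]
→ [95, 189, 39]

(1,1) stack=L1,L2,L3,L4,L5; from [0,0,0]:
L1 α=2/5: [244/5, 0, 104/5]
L2 α=6/7: [4414/35, 846/7, 6854/35]
L3 α=0: [4414/35, 846/7, 6854/35]
L4 α=1/4: [4658/35, 2699/28, 7293/35]
L5 α=1/2: [6513/70, 6871/56, 10513/70]
rounded: [93, 123, 150]

(1,0) stack=L1,L2,L3,L4,L5; from [0,0,0]:
+L1 (α=1/3) → [197/3, 26/3, 63]
+L2 (α=3/8) → [1651/24, 173/12, 201/4]
+L3 (α=1/2) → [2995/48, 1877/24, 621/8]
+L4 (α=2/5) → [10067/80, 2917/40, 3527/40]
+L5 (α=1/2) → [26627/160, 7277/80, 9527/80]
= [166, 91, 119]

(1,1) stack=L1,L2,L3,L4; from [0,0,0]:
after L1 α=2/5: [244/5, 0, 104/5]
after L2 α=6/7: [4414/35, 846/7, 6854/35]
after L3 α=0: [4414/35, 846/7, 6854/35]
after L4 α=1/4: [4658/35, 2699/28, 7293/35]
rounded: [133, 96, 208]


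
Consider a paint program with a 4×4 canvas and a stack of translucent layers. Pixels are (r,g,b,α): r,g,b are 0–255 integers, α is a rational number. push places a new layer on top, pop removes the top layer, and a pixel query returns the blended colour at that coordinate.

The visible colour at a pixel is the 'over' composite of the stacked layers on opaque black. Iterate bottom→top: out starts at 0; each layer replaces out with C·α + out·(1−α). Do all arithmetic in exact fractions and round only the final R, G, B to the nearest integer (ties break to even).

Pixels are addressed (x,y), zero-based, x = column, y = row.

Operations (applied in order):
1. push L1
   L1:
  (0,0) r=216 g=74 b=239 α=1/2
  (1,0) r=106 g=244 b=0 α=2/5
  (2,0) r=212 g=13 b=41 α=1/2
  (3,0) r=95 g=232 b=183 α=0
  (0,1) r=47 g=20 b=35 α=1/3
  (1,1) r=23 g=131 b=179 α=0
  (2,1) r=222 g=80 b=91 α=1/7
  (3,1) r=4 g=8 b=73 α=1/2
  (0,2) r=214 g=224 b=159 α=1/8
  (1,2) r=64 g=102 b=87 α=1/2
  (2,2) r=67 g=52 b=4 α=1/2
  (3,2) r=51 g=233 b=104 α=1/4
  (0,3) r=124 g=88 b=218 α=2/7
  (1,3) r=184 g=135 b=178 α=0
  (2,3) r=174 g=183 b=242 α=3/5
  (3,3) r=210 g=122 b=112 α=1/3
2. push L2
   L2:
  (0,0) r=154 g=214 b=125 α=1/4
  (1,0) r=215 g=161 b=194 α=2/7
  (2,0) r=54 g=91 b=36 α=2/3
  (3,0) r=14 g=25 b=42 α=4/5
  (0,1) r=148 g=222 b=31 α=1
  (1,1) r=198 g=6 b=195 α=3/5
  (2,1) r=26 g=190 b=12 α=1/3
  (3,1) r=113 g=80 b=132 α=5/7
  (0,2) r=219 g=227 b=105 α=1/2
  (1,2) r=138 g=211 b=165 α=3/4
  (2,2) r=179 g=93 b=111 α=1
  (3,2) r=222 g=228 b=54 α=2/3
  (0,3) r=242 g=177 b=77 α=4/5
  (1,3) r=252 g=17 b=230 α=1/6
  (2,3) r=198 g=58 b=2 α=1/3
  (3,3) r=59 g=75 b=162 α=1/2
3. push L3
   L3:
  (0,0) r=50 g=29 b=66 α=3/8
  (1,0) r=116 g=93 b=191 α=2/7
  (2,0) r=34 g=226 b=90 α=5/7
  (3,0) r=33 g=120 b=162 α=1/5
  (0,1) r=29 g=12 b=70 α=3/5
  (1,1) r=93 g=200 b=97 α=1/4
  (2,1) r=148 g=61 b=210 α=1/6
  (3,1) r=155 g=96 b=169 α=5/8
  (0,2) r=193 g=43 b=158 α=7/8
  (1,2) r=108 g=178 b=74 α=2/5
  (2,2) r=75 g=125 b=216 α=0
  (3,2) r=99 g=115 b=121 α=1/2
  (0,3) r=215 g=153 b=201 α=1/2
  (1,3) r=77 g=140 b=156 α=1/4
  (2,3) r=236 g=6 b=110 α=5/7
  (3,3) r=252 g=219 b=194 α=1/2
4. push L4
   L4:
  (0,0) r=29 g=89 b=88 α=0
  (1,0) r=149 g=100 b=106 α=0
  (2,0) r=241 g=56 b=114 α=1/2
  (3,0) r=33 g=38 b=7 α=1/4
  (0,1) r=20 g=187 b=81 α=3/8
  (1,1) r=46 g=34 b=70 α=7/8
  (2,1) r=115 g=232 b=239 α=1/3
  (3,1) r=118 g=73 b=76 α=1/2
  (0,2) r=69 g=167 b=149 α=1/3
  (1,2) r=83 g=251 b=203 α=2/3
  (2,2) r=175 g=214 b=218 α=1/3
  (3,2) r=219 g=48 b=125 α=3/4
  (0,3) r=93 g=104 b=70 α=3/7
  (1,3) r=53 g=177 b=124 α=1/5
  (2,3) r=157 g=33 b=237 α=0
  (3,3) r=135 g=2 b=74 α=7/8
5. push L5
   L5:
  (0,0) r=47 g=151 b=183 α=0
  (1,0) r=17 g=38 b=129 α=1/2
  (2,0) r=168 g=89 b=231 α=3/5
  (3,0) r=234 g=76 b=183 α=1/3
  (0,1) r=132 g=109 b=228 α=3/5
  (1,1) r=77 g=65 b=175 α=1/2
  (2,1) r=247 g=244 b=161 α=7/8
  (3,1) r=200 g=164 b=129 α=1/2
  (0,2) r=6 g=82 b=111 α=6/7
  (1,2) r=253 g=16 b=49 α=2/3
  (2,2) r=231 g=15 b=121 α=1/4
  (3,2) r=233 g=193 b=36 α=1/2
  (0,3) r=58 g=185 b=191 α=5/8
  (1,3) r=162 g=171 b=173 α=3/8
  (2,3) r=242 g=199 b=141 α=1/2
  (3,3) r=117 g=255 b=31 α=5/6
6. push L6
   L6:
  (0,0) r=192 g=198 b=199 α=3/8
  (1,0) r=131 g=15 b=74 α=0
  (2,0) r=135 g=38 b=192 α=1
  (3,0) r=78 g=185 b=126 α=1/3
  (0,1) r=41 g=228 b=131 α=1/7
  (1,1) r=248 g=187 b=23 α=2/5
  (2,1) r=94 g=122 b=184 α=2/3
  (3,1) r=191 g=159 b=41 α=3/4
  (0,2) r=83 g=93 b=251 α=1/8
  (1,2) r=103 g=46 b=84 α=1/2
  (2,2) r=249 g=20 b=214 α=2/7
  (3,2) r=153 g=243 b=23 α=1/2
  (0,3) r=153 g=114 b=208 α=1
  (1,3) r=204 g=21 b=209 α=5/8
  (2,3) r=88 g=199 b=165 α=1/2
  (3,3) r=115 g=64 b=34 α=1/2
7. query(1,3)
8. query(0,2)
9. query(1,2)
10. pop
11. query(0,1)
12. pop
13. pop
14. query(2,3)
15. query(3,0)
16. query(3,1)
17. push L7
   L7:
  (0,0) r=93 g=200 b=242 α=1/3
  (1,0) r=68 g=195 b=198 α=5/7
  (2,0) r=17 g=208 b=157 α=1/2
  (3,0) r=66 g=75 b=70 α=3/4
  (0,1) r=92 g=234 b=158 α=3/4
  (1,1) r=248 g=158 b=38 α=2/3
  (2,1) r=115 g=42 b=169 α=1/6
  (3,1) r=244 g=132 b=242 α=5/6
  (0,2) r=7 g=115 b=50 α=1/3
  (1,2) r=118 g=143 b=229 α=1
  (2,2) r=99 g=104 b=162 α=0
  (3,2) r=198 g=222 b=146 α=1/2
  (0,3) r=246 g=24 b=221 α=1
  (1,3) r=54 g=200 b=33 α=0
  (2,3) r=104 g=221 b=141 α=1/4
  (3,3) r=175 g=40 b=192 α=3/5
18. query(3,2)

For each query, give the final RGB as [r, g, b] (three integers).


at x=1,y=3 over L1,L2,L3,L4,L5,L6:
L1 α=0: [0, 0, 0]
L2 α=1/6: [42, 17/6, 115/3]
L3 α=1/4: [203/4, 297/8, 271/4]
L4 α=1/5: [256/5, 651/10, 79]
L5 α=3/8: [371/4, 1677/16, 457/4]
L6 α=5/8: [5193/32, 6711/128, 5551/32]
→ [162, 52, 173]

at x=0,y=2 over L1,L2,L3,L4,L5,L6:
L1 α=1/8: [107/4, 28, 159/8]
L2 α=1/2: [983/8, 255/2, 999/16]
L3 α=7/8: [11791/64, 857/16, 18695/128]
L4 α=1/3: [13999/96, 731/8, 28231/192]
L5 α=6/7: [17455/672, 4667/56, 156103/1344]
L6 α=1/8: [25423/768, 5411/64, 204295/1536]
rounded: [33, 85, 133]

(1,2) stack=L1,L2,L3,L4,L5,L6; from [0,0,0]:
L1 α=1/2: [32, 51, 87/2]
L2 α=3/4: [223/2, 171, 1077/8]
L3 α=2/5: [1101/10, 869/5, 883/8]
L4 α=2/3: [2761/30, 3379/15, 1377/8]
L5 α=2/3: [17941/90, 3859/45, 2161/24]
L6 α=1/2: [27211/180, 5929/90, 4177/48]
rounded: [151, 66, 87]

at x=0,y=1 over L1,L2,L3,L4,L5:
L1 α=1/3: [47/3, 20/3, 35/3]
L2 α=1: [148, 222, 31]
L3 α=3/5: [383/5, 96, 272/5]
L4 α=3/8: [443/8, 1041/8, 515/8]
L5 α=3/5: [2027/20, 2349/20, 3251/20]
= [101, 117, 163]

at x=2,y=3 over L1,L2,L3:
+L1 (α=3/5) → [522/5, 549/5, 726/5]
+L2 (α=1/3) → [678/5, 1388/15, 1462/15]
+L3 (α=5/7) → [7256/35, 3226/105, 11174/105]
= [207, 31, 106]

(3,0) stack=L1,L2,L3; from [0,0,0]:
after L1 α=0: [0, 0, 0]
after L2 α=4/5: [56/5, 20, 168/5]
after L3 α=1/5: [389/25, 40, 1482/25]
→ [16, 40, 59]

(3,1) stack=L1,L2,L3; from [0,0,0]:
+L1 (α=1/2) → [2, 4, 73/2]
+L2 (α=5/7) → [569/7, 408/7, 733/7]
+L3 (α=5/8) → [1783/14, 573/7, 4057/28]
rounded: [127, 82, 145]

(3,2) stack=L1,L2,L3,L7; from [0,0,0]:
after L1 α=1/4: [51/4, 233/4, 26]
after L2 α=2/3: [609/4, 2057/12, 134/3]
after L3 α=1/2: [1005/8, 3437/24, 497/6]
after L7 α=1/2: [2589/16, 8765/48, 1373/12]
rounded: [162, 183, 114]


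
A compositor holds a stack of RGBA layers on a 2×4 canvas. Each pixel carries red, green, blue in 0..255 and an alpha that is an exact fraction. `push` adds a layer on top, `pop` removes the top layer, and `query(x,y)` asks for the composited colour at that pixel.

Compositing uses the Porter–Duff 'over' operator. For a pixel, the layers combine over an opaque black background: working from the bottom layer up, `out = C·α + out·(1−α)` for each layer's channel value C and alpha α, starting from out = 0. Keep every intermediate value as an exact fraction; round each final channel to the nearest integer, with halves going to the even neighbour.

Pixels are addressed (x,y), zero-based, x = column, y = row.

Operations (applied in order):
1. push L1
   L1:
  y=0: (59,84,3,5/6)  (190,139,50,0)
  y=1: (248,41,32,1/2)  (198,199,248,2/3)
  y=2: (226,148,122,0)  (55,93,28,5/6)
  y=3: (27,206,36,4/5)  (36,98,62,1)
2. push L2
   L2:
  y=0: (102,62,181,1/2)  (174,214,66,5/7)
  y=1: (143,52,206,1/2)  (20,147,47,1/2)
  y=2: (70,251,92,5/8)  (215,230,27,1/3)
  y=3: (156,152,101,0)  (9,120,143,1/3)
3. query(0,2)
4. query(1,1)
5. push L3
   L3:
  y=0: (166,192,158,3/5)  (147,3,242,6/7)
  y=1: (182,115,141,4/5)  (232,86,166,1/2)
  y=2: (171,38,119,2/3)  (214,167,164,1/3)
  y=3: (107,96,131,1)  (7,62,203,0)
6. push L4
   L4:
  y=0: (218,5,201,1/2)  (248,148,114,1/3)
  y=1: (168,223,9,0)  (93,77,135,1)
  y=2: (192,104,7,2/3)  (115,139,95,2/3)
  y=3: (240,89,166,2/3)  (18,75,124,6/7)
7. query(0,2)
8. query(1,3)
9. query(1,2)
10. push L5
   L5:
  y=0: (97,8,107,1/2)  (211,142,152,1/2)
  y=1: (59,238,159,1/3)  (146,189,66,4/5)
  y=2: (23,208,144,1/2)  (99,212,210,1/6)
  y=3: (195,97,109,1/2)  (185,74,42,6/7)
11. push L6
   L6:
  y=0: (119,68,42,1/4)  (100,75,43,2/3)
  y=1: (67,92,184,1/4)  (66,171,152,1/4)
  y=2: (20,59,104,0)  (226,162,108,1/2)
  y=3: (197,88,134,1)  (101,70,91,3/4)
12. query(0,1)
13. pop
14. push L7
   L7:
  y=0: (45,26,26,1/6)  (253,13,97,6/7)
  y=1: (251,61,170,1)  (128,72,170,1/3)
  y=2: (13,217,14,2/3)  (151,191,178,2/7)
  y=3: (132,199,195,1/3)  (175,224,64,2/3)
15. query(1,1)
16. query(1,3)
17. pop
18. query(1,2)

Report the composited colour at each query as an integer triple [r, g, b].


query (0,2) [L1,L2] — begin 0,0,0
after L1 α=0: [0, 0, 0]
after L2 α=5/8: [175/4, 1255/8, 115/2]
rounded: [44, 157, 58]

at x=1,y=1 over L1,L2:
+L1 (α=2/3) → [132, 398/3, 496/3]
+L2 (α=1/2) → [76, 839/6, 637/6]
→ [76, 140, 106]

at x=0,y=2 over L1,L2,L3,L4:
+L1 (α=0) → [0, 0, 0]
+L2 (α=5/8) → [175/4, 1255/8, 115/2]
+L3 (α=2/3) → [1543/12, 621/8, 197/2]
+L4 (α=2/3) → [6151/36, 2285/24, 75/2]
= [171, 95, 38]

(1,3) stack=L1,L2,L3,L4; from [0,0,0]:
after L1 α=1: [36, 98, 62]
after L2 α=1/3: [27, 316/3, 89]
after L3 α=0: [27, 316/3, 89]
after L4 α=6/7: [135/7, 238/3, 119]
= [19, 79, 119]

query (1,2) [L1,L2,L3,L4] — begin 0,0,0
L1 α=5/6: [275/6, 155/2, 70/3]
L2 α=1/3: [920/9, 385/3, 221/9]
L3 α=1/3: [3766/27, 1271/9, 1918/27]
L4 α=2/3: [9976/81, 3773/27, 7048/81]
= [123, 140, 87]

(0,1) stack=L1,L2,L3,L4,L5,L6; from [0,0,0]:
after L1 α=1/2: [124, 41/2, 16]
after L2 α=1/2: [267/2, 145/4, 111]
after L3 α=4/5: [1723/10, 397/4, 135]
after L4 α=0: [1723/10, 397/4, 135]
after L5 α=1/3: [2018/15, 291/2, 143]
after L6 α=1/4: [2353/20, 1057/8, 613/4]
rounded: [118, 132, 153]

query (1,1) [L1,L2,L3,L4,L5,L7] — begin 0,0,0
L1 α=2/3: [132, 398/3, 496/3]
L2 α=1/2: [76, 839/6, 637/6]
L3 α=1/2: [154, 1355/12, 1633/12]
L4 α=1: [93, 77, 135]
L5 α=4/5: [677/5, 833/5, 399/5]
L7 α=1/3: [1994/15, 2026/15, 1648/15]
→ [133, 135, 110]

(1,3) stack=L1,L2,L3,L4,L5,L7; from [0,0,0]:
L1 α=1: [36, 98, 62]
L2 α=1/3: [27, 316/3, 89]
L3 α=0: [27, 316/3, 89]
L4 α=6/7: [135/7, 238/3, 119]
L5 α=6/7: [7905/49, 1570/21, 53]
L7 α=2/3: [25055/147, 10978/63, 181/3]
rounded: [170, 174, 60]

query (1,2) [L1,L2,L3,L4,L5] — begin 0,0,0
+L1 (α=5/6) → [275/6, 155/2, 70/3]
+L2 (α=1/3) → [920/9, 385/3, 221/9]
+L3 (α=1/3) → [3766/27, 1271/9, 1918/27]
+L4 (α=2/3) → [9976/81, 3773/27, 7048/81]
+L5 (α=1/6) → [57899/486, 24589/162, 26125/243]
= [119, 152, 108]


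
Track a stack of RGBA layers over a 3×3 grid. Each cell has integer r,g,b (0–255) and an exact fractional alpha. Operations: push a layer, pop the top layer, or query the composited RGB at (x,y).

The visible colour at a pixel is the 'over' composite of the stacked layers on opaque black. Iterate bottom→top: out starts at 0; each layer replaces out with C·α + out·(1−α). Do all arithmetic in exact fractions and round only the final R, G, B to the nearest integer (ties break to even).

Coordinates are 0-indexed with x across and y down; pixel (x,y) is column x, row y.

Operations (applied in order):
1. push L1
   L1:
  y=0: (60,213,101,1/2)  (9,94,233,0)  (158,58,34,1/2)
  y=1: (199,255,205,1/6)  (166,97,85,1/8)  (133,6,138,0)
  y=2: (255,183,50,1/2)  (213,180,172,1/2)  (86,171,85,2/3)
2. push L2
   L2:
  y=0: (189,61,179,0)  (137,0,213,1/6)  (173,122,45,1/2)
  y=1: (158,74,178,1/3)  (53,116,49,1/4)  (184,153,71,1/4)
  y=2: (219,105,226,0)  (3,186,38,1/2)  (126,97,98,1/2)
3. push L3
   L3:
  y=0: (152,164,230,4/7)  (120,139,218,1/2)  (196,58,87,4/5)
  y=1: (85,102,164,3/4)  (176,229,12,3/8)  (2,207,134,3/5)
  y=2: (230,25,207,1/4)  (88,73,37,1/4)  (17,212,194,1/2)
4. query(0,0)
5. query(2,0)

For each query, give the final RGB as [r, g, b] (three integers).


(0,0) stack=L1,L2,L3; from [0,0,0]:
L1 α=1/2: [30, 213/2, 101/2]
L2 α=0: [30, 213/2, 101/2]
L3 α=4/7: [698/7, 1951/14, 2143/14]
= [100, 139, 153]

query (2,0) [L1,L2,L3] — begin 0,0,0
after L1 α=1/2: [79, 29, 17]
after L2 α=1/2: [126, 151/2, 31]
after L3 α=4/5: [182, 123/2, 379/5]
→ [182, 62, 76]
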